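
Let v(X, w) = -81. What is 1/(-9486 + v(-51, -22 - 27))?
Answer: -1/9567 ≈ -0.00010453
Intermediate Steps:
1/(-9486 + v(-51, -22 - 27)) = 1/(-9486 - 81) = 1/(-9567) = -1/9567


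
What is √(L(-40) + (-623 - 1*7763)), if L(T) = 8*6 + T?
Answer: I*√8378 ≈ 91.531*I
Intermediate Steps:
L(T) = 48 + T
√(L(-40) + (-623 - 1*7763)) = √((48 - 40) + (-623 - 1*7763)) = √(8 + (-623 - 7763)) = √(8 - 8386) = √(-8378) = I*√8378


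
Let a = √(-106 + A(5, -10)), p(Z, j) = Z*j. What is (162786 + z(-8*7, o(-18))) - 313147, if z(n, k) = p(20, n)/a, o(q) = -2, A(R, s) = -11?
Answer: -150361 + 1120*I*√13/39 ≈ -1.5036e+5 + 103.54*I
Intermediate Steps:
a = 3*I*√13 (a = √(-106 - 11) = √(-117) = 3*I*√13 ≈ 10.817*I)
z(n, k) = -20*I*n*√13/39 (z(n, k) = (20*n)/((3*I*√13)) = (20*n)*(-I*√13/39) = -20*I*n*√13/39)
(162786 + z(-8*7, o(-18))) - 313147 = (162786 - 20*I*(-8*7)*√13/39) - 313147 = (162786 - 20/39*I*(-56)*√13) - 313147 = (162786 + 1120*I*√13/39) - 313147 = -150361 + 1120*I*√13/39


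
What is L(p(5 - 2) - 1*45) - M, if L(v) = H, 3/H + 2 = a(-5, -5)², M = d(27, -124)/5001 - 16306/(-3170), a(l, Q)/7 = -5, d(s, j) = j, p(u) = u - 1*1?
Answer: -49601417944/9694213455 ≈ -5.1166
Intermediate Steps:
p(u) = -1 + u (p(u) = u - 1 = -1 + u)
a(l, Q) = -35 (a(l, Q) = 7*(-5) = -35)
M = 40576613/7926585 (M = -124/5001 - 16306/(-3170) = -124*1/5001 - 16306*(-1/3170) = -124/5001 + 8153/1585 = 40576613/7926585 ≈ 5.1191)
H = 3/1223 (H = 3/(-2 + (-35)²) = 3/(-2 + 1225) = 3/1223 ≈ 0.0024530)
L(v) = 3/1223
L(p(5 - 2) - 1*45) - M = 3/1223 - 1*40576613/7926585 = 3/1223 - 40576613/7926585 = -49601417944/9694213455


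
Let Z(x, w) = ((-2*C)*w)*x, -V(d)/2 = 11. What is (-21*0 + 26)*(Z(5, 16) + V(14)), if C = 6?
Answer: -25532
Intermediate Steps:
V(d) = -22 (V(d) = -2*11 = -22)
Z(x, w) = -12*w*x (Z(x, w) = ((-2*6)*w)*x = (-12*w)*x = -12*w*x)
(-21*0 + 26)*(Z(5, 16) + V(14)) = (-21*0 + 26)*(-12*16*5 - 22) = (0 + 26)*(-960 - 22) = 26*(-982) = -25532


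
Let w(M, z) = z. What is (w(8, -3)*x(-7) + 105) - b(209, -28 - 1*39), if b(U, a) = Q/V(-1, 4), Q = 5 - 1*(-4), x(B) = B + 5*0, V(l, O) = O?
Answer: 495/4 ≈ 123.75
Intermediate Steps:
x(B) = B (x(B) = B + 0 = B)
Q = 9 (Q = 5 + 4 = 9)
b(U, a) = 9/4
(w(8, -3)*x(-7) + 105) - b(209, -28 - 1*39) = (-3*(-7) + 105) - 1*9/4 = (21 + 105) - 9/4 = 126 - 9/4 = 495/4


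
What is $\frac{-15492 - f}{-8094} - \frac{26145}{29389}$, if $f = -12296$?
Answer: $- \frac{58845193}{118937283} \approx -0.49476$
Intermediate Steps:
$\frac{-15492 - f}{-8094} - \frac{26145}{29389} = \frac{-15492 - -12296}{-8094} - \frac{26145}{29389} = \left(-15492 + 12296\right) \left(- \frac{1}{8094}\right) - \frac{26145}{29389} = \left(-3196\right) \left(- \frac{1}{8094}\right) - \frac{26145}{29389} = \frac{1598}{4047} - \frac{26145}{29389} = - \frac{58845193}{118937283}$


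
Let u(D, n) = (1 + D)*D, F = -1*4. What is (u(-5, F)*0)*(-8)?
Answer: 0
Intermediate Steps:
F = -4
u(D, n) = D*(1 + D)
(u(-5, F)*0)*(-8) = (-5*(1 - 5)*0)*(-8) = (-5*(-4)*0)*(-8) = (20*0)*(-8) = 0*(-8) = 0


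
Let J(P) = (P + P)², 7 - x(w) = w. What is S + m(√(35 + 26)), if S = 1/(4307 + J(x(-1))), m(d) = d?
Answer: 1/4563 + √61 ≈ 7.8105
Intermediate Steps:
x(w) = 7 - w
J(P) = 4*P² (J(P) = (2*P)² = 4*P²)
S = 1/4563 (S = 1/(4307 + 4*(7 - 1*(-1))²) = 1/(4307 + 4*(7 + 1)²) = 1/(4307 + 4*8²) = 1/(4307 + 4*64) = 1/(4307 + 256) = 1/4563 ≈ 0.00021915)
S + m(√(35 + 26)) = 1/4563 + √(35 + 26) = 1/4563 + √61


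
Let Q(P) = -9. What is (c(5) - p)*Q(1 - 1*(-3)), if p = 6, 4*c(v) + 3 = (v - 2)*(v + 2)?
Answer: 27/2 ≈ 13.500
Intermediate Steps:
c(v) = -¾ + (-2 + v)*(2 + v)/4 (c(v) = -¾ + ((v - 2)*(v + 2))/4 = -¾ + ((-2 + v)*(2 + v))/4 = -¾ + (-2 + v)*(2 + v)/4)
(c(5) - p)*Q(1 - 1*(-3)) = ((-7/4 + (¼)*5²) - 1*6)*(-9) = ((-7/4 + (¼)*25) - 6)*(-9) = ((-7/4 + 25/4) - 6)*(-9) = (9/2 - 6)*(-9) = -3/2*(-9) = 27/2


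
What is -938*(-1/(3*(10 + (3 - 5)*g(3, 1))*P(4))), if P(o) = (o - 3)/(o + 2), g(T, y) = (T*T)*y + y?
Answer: -938/5 ≈ -187.60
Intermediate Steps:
g(T, y) = y + y*T² (g(T, y) = T²*y + y = y*T² + y = y + y*T²)
P(o) = (-3 + o)/(2 + o)
-938*(-1/(3*(10 + (3 - 5)*g(3, 1))*P(4))) = -938*(-(2 + 4)/(3*(-3 + 4)*(10 + (3 - 5)*(1*(1 + 3²))))) = -938*(-2/(10 - 2*(1 + 9))) = -938*(-2/(10 - 2*10)) = -938*(-2/(10 - 20)) = -938/((-½*(-10))) = -938/5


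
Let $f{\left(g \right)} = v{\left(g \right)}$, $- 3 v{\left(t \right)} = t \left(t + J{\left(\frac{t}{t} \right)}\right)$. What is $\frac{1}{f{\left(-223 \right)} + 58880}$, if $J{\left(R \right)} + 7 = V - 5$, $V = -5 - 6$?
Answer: $\frac{1}{40594} \approx 2.4634 \cdot 10^{-5}$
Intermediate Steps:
$V = -11$ ($V = -5 - 6 = -11$)
$J{\left(R \right)} = -23$ ($J{\left(R \right)} = -7 - 16 = -23$)
$v{\left(t \right)} = - \frac{t \left(-23 + t\right)}{3}$ ($v{\left(t \right)} = - \frac{t \left(t - 23\right)}{3} = - \frac{t \left(-23 + t\right)}{3}$)
$f{\left(g \right)} = \frac{g \left(23 - g\right)}{3}$
$\frac{1}{f{\left(-223 \right)} + 58880} = \frac{1}{\frac{1}{3} \left(-223\right) \left(23 - -223\right) + 58880} = \frac{1}{\frac{1}{3} \left(-223\right) \left(23 + 223\right) + 58880} = \frac{1}{\frac{1}{3} \left(-223\right) 246 + 58880} = \frac{1}{-18286 + 58880} = \frac{1}{40594}$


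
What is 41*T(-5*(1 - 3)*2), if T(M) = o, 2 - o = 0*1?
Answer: 82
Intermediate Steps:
o = 2 (o = 2 - 0 = 2 - 1*0 = 2 + 0 = 2)
T(M) = 2
41*T(-5*(1 - 3)*2) = 41*2 = 82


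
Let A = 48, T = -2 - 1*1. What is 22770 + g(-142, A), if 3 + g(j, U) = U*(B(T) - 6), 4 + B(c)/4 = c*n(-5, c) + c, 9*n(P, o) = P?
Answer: 21455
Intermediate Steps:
T = -3 (T = -2 - 1 = -3)
n(P, o) = P/9
B(c) = -16 + 16*c/9 (B(c) = -16 + 4*(c*((⅑)*(-5)) + c) = -16 + 4*(c*(-5/9) + c) = -16 + 4*(-5*c/9 + c) = -16 + 4*(4*c/9) = -16 + 16*c/9)
g(j, U) = -3 - 82*U/3 (g(j, U) = -3 + U*((-16 + (16/9)*(-3)) - 6) = -3 + U*((-16 - 16/3) - 6) = -3 + U*(-64/3 - 6) = -3 + U*(-82/3) = -3 - 82*U/3)
22770 + g(-142, A) = 22770 + (-3 - 82/3*48) = 22770 + (-3 - 1312) = 22770 - 1315 = 21455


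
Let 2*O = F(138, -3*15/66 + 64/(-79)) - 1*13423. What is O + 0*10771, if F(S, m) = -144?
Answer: -13567/2 ≈ -6783.5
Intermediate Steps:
O = -13567/2 (O = (-144 - 1*13423)/2 = (-144 - 13423)/2 = (½)*(-13567) = -13567/2 ≈ -6783.5)
O + 0*10771 = -13567/2 + 0*10771 = -13567/2 + 0 = -13567/2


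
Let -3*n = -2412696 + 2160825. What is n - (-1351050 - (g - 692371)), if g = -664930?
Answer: 77706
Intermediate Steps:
n = 83957 (n = -(-2412696 + 2160825)/3 = -⅓*(-251871) = 83957)
n - (-1351050 - (g - 692371)) = 83957 - (-1351050 - (-664930 - 692371)) = 83957 - (-1351050 - 1*(-1357301)) = 83957 - (-1351050 + 1357301) = 83957 - 1*6251 = 83957 - 6251 = 77706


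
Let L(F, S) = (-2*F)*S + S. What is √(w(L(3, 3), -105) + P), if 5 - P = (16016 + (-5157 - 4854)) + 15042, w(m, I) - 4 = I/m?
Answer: I*√21031 ≈ 145.02*I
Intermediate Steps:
L(F, S) = S - 2*F*S (L(F, S) = -2*F*S + S = S - 2*F*S)
w(m, I) = 4 + I/m
P = -21042 (P = 5 - ((16016 + (-5157 - 4854)) + 15042) = 5 - ((16016 - 10011) + 15042) = 5 - (6005 + 15042) = 5 - 1*21047 = 5 - 21047 = -21042)
√(w(L(3, 3), -105) + P) = √((4 - 105*1/(3*(1 - 2*3))) - 21042) = √((4 - 105*1/(3*(1 - 6))) - 21042) = √((4 - 105/(3*(-5))) - 21042) = √((4 - 105/(-15)) - 21042) = √((4 - 105*(-1/15)) - 21042) = √((4 + 7) - 21042) = √(11 - 21042) = √(-21031) = I*√21031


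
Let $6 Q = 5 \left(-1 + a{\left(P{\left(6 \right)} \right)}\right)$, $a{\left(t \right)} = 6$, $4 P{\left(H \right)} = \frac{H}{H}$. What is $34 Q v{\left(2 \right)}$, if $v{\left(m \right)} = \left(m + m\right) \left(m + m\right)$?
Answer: $\frac{6800}{3} \approx 2266.7$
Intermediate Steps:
$P{\left(H \right)} = \frac{1}{4}$ ($P{\left(H \right)} = \frac{H \frac{1}{H}}{4} = \frac{1}{4} \cdot 1 = \frac{1}{4}$)
$Q = \frac{25}{6}$ ($Q = \frac{5 \left(-1 + 6\right)}{6} = \frac{5 \cdot 5}{6} = \frac{1}{6} \cdot 25 = \frac{25}{6} \approx 4.1667$)
$v{\left(m \right)} = 4 m^{2}$ ($v{\left(m \right)} = 2 m 2 m = 4 m^{2}$)
$34 Q v{\left(2 \right)} = 34 \cdot \frac{25}{6} \cdot 4 \cdot 2^{2} = \frac{425 \cdot 4 \cdot 4}{3} = \frac{425}{3} \cdot 16 = \frac{6800}{3}$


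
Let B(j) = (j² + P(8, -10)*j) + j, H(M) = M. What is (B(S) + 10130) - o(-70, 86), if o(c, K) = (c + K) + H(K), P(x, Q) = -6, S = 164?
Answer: 36104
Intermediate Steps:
o(c, K) = c + 2*K (o(c, K) = (c + K) + K = (K + c) + K = c + 2*K)
B(j) = j² - 5*j (B(j) = (j² - 6*j) + j = j² - 5*j)
(B(S) + 10130) - o(-70, 86) = (164*(-5 + 164) + 10130) - (-70 + 2*86) = (164*159 + 10130) - (-70 + 172) = (26076 + 10130) - 1*102 = 36206 - 102 = 36104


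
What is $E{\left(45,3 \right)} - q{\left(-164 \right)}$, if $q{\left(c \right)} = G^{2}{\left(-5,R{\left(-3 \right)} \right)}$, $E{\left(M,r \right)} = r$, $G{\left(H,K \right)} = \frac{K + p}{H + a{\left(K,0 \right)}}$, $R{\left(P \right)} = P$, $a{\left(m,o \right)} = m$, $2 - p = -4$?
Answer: $\frac{183}{64} \approx 2.8594$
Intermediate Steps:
$p = 6$ ($p = 2 - -4 = 2 + 4 = 6$)
$G{\left(H,K \right)} = \frac{6 + K}{H + K}$ ($G{\left(H,K \right)} = \frac{K + 6}{H + K} = \frac{6 + K}{H + K}$)
$q{\left(c \right)} = \frac{9}{64}$ ($q{\left(c \right)} = \left(\frac{6 - 3}{-5 - 3}\right)^{2} = \left(\frac{1}{-8} \cdot 3\right)^{2} = \left(\left(- \frac{1}{8}\right) 3\right)^{2} = \left(- \frac{3}{8}\right)^{2} = \frac{9}{64}$)
$E{\left(45,3 \right)} - q{\left(-164 \right)} = 3 - \frac{9}{64} = \frac{183}{64}$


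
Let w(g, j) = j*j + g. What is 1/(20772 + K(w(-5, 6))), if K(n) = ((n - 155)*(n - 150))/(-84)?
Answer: 3/61789 ≈ 4.8552e-5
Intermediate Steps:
w(g, j) = g + j² (w(g, j) = j² + g = g + j²)
K(n) = -(-155 + n)*(-150 + n)/84 (K(n) = ((-155 + n)*(-150 + n))*(-1/84) = -(-155 + n)*(-150 + n)/84)
1/(20772 + K(w(-5, 6))) = 1/(20772 + (-3875/14 - (-5 + 6²)²/84 + 305*(-5 + 6²)/84)) = 1/(20772 + (-3875/14 - (-5 + 36)²/84 + 305*(-5 + 36)/84)) = 1/(20772 + (-3875/14 - 1/84*31² + (305/84)*31)) = 1/(20772 + (-3875/14 - 1/84*961 + 9455/84)) = 1/(20772 + (-3875/14 - 961/84 + 9455/84)) = 1/(20772 - 527/3) = 1/(61789/3) = 3/61789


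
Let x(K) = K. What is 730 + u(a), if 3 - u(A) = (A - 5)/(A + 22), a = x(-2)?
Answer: 14667/20 ≈ 733.35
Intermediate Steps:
a = -2
u(A) = 3 - (-5 + A)/(22 + A) (u(A) = 3 - (A - 5)/(A + 22) = 3 - (-5 + A)/(22 + A))
730 + u(a) = 730 + (71 + 2*(-2))/(22 - 2) = 730 + (71 - 4)/20 = 730 + (1/20)*67 = 730 + 67/20 = 14667/20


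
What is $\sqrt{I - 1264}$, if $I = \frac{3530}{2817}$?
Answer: $\frac{11 i \sqrt{9201574}}{939} \approx 35.535 i$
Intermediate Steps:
$I = \frac{3530}{2817}$ ($I = 3530 \cdot \frac{1}{2817} = \frac{3530}{2817} \approx 1.2531$)
$\sqrt{I - 1264} = \sqrt{\frac{3530}{2817} - 1264} = \sqrt{- \frac{3557158}{2817}} = \frac{11 i \sqrt{9201574}}{939}$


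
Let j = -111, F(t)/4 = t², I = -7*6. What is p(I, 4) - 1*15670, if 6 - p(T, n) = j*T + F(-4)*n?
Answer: -20582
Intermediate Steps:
I = -42
F(t) = 4*t²
p(T, n) = 6 - 64*n + 111*T (p(T, n) = 6 - (-111*T + (4*(-4)²)*n) = 6 - (-111*T + (4*16)*n) = 6 - (-111*T + 64*n) = 6 + (-64*n + 111*T) = 6 - 64*n + 111*T)
p(I, 4) - 1*15670 = (6 - 64*4 + 111*(-42)) - 1*15670 = (6 - 256 - 4662) - 15670 = -4912 - 15670 = -20582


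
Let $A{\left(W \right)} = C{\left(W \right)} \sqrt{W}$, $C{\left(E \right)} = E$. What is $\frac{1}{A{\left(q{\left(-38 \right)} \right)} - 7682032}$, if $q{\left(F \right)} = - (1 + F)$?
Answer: $- \frac{7682032}{59013615598371} - \frac{37 \sqrt{37}}{59013615598371} \approx -1.3018 \cdot 10^{-7}$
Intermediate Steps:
$q{\left(F \right)} = -1 - F$
$A{\left(W \right)} = W^{\frac{3}{2}}$ ($A{\left(W \right)} = W \sqrt{W} = W^{\frac{3}{2}}$)
$\frac{1}{A{\left(q{\left(-38 \right)} \right)} - 7682032} = \frac{1}{\left(-1 - -38\right)^{\frac{3}{2}} - 7682032} = \frac{1}{\left(-1 + 38\right)^{\frac{3}{2}} - 7682032} = \frac{1}{37^{\frac{3}{2}} - 7682032} = \frac{1}{37 \sqrt{37} - 7682032} = \frac{1}{-7682032 + 37 \sqrt{37}}$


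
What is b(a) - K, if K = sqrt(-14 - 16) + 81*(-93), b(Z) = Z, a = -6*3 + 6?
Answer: 7521 - I*sqrt(30) ≈ 7521.0 - 5.4772*I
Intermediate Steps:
a = -12 (a = -18 + 6 = -12)
K = -7533 + I*sqrt(30) (K = sqrt(-30) - 7533 = I*sqrt(30) - 7533 = -7533 + I*sqrt(30) ≈ -7533.0 + 5.4772*I)
b(a) - K = -12 - (-7533 + I*sqrt(30)) = -12 + (7533 - I*sqrt(30)) = 7521 - I*sqrt(30)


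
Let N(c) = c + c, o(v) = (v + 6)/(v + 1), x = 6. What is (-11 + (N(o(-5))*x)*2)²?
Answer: 289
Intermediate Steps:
o(v) = (6 + v)/(1 + v)
N(c) = 2*c
(-11 + (N(o(-5))*x)*2)² = (-11 + ((2*((6 - 5)/(1 - 5)))*6)*2)² = (-11 + ((2*(1/(-4)))*6)*2)² = (-11 + ((2*(-¼*1))*6)*2)² = (-11 + ((2*(-¼))*6)*2)² = (-11 - ½*6*2)² = (-11 - 3*2)² = (-11 - 6)² = (-17)² = 289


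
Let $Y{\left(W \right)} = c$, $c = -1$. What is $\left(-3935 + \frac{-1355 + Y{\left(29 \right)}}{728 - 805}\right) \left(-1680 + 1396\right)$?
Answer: $\frac{85665476}{77} \approx 1.1125 \cdot 10^{6}$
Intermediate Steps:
$Y{\left(W \right)} = -1$
$\left(-3935 + \frac{-1355 + Y{\left(29 \right)}}{728 - 805}\right) \left(-1680 + 1396\right) = \left(-3935 + \frac{-1355 - 1}{728 - 805}\right) \left(-1680 + 1396\right) = \left(-3935 - \frac{1356}{-77}\right) \left(-284\right) = \left(-3935 - - \frac{1356}{77}\right) \left(-284\right) = \left(-3935 + \frac{1356}{77}\right) \left(-284\right) = \left(- \frac{301639}{77}\right) \left(-284\right) = \frac{85665476}{77}$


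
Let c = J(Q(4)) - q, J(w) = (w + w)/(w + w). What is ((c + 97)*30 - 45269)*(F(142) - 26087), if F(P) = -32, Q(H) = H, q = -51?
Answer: 1065629081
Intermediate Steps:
J(w) = 1 (J(w) = (2*w)/((2*w)) = (2*w)*(1/(2*w)) = 1)
c = 52 (c = 1 - 1*(-51) = 1 + 51 = 52)
((c + 97)*30 - 45269)*(F(142) - 26087) = ((52 + 97)*30 - 45269)*(-32 - 26087) = (149*30 - 45269)*(-26119) = (4470 - 45269)*(-26119) = -40799*(-26119) = 1065629081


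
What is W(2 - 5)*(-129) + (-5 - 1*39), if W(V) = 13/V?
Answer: 515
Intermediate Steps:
W(2 - 5)*(-129) + (-5 - 1*39) = (13/(2 - 5))*(-129) + (-5 - 1*39) = (13/(-3))*(-129) + (-5 - 39) = (13*(-⅓))*(-129) - 44 = -13/3*(-129) - 44 = 559 - 44 = 515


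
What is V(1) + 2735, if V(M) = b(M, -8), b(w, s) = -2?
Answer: 2733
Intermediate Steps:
V(M) = -2
V(1) + 2735 = -2 + 2735 = 2733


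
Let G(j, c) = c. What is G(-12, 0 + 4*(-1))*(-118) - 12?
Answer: 460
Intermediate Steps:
G(-12, 0 + 4*(-1))*(-118) - 12 = (0 + 4*(-1))*(-118) - 12 = (0 - 4)*(-118) - 12 = -4*(-118) - 12 = 472 - 12 = 460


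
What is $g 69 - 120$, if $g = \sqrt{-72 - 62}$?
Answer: $-120 + 69 i \sqrt{134} \approx -120.0 + 798.73 i$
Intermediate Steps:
$g = i \sqrt{134}$ ($g = \sqrt{-134} = i \sqrt{134} \approx 11.576 i$)
$g 69 - 120 = i \sqrt{134} \cdot 69 - 120 = 69 i \sqrt{134} - 120 = -120 + 69 i \sqrt{134}$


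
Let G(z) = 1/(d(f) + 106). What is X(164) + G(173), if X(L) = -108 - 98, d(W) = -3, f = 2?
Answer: -21217/103 ≈ -205.99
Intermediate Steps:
G(z) = 1/103 (G(z) = 1/(-3 + 106) = 1/103)
X(L) = -206
X(164) + G(173) = -206 + 1/103 = -21217/103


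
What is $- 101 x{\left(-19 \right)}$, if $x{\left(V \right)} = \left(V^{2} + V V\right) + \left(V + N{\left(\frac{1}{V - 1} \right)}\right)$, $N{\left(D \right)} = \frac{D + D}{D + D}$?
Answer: $-71104$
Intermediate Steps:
$N{\left(D \right)} = 1$ ($N{\left(D \right)} = \frac{2 D}{2 D} = 2 D \frac{1}{2 D} = 1$)
$x{\left(V \right)} = 1 + V + 2 V^{2}$ ($x{\left(V \right)} = \left(V^{2} + V V\right) + \left(V + 1\right) = \left(V^{2} + V^{2}\right) + \left(1 + V\right) = 2 V^{2} + \left(1 + V\right) = 1 + V + 2 V^{2}$)
$- 101 x{\left(-19 \right)} = - 101 \left(1 - 19 + 2 \left(-19\right)^{2}\right) = - 101 \left(1 - 19 + 2 \cdot 361\right) = - 101 \left(1 - 19 + 722\right) = \left(-101\right) 704 = -71104$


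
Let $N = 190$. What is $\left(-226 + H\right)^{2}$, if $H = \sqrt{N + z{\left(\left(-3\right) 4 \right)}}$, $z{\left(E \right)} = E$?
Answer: $\left(226 - \sqrt{178}\right)^{2} \approx 45224.0$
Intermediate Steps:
$H = \sqrt{178}$ ($H = \sqrt{190 - 12} = \sqrt{178} \approx 13.342$)
$\left(-226 + H\right)^{2} = \left(-226 + \sqrt{178}\right)^{2}$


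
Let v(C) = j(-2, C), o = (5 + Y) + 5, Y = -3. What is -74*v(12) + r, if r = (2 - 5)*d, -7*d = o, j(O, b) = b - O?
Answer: -1033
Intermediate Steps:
o = 7 (o = (5 - 3) + 5 = 2 + 5 = 7)
d = -1 (d = -⅐*7 = -1)
r = 3 (r = (2 - 5)*(-1) = -3*(-1) = 3)
v(C) = 2 + C (v(C) = C - 1*(-2) = C + 2 = 2 + C)
-74*v(12) + r = -74*(2 + 12) + 3 = -74*14 + 3 = -1036 + 3 = -1033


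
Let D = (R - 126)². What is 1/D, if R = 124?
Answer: ¼ ≈ 0.25000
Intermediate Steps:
D = 4 (D = (124 - 126)² = (-2)² = 4)
1/D = 1/4 = ¼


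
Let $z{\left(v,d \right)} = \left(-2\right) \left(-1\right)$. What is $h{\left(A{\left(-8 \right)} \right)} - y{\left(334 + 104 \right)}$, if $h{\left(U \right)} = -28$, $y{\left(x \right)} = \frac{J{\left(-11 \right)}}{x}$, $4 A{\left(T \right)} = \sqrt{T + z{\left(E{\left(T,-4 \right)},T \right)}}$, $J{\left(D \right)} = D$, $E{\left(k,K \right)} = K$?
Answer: $- \frac{12253}{438} \approx -27.975$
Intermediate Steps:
$z{\left(v,d \right)} = 2$
$A{\left(T \right)} = \frac{\sqrt{2 + T}}{4}$ ($A{\left(T \right)} = \frac{\sqrt{T + 2}}{4} = \frac{\sqrt{2 + T}}{4}$)
$y{\left(x \right)} = - \frac{11}{x}$
$h{\left(A{\left(-8 \right)} \right)} - y{\left(334 + 104 \right)} = -28 - - \frac{11}{334 + 104} = -28 - - \frac{11}{438} = -28 + \frac{11}{438} = - \frac{12253}{438}$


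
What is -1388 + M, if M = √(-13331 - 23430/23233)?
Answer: -1388 + I*√7196248733849/23233 ≈ -1388.0 + 115.46*I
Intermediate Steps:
M = I*√7196248733849/23233 (M = √(-13331 - 23430*1/23233) = √(-13331 - 23430/23233) = √(-309742553/23233) = I*√7196248733849/23233 ≈ 115.46*I)
-1388 + M = -1388 + I*√7196248733849/23233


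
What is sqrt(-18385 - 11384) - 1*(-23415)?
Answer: 23415 + I*sqrt(29769) ≈ 23415.0 + 172.54*I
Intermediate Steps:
sqrt(-18385 - 11384) - 1*(-23415) = sqrt(-29769) + 23415 = I*sqrt(29769) + 23415 = 23415 + I*sqrt(29769)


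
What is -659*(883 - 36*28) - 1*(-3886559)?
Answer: 3968934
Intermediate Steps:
-659*(883 - 36*28) - 1*(-3886559) = -659*(883 - 1008) + 3886559 = -659*(-125) + 3886559 = 82375 + 3886559 = 3968934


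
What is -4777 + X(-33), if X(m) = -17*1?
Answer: -4794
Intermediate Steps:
X(m) = -17
-4777 + X(-33) = -4777 - 17 = -4794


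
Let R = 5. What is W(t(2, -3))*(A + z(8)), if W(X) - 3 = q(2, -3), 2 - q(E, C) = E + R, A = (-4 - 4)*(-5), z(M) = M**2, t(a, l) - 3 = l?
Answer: -208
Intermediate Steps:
t(a, l) = 3 + l
A = 40 (A = -8*(-5) = 40)
q(E, C) = -3 - E (q(E, C) = 2 - (E + 5) = 2 - (5 + E) = 2 + (-5 - E) = -3 - E)
W(X) = -2 (W(X) = 3 + (-3 - 1*2) = 3 + (-3 - 2) = 3 - 5 = -2)
W(t(2, -3))*(A + z(8)) = -2*(40 + 8**2) = -2*(40 + 64) = -2*104 = -208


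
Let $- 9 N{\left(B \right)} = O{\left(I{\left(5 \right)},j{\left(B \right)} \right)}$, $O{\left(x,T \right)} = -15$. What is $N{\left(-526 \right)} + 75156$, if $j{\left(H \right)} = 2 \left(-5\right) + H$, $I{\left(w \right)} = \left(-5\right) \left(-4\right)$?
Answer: $\frac{225473}{3} \approx 75158.0$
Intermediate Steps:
$I{\left(w \right)} = 20$
$j{\left(H \right)} = -10 + H$
$N{\left(B \right)} = \frac{5}{3}$ ($N{\left(B \right)} = \left(- \frac{1}{9}\right) \left(-15\right) = \frac{5}{3}$)
$N{\left(-526 \right)} + 75156 = \frac{5}{3} + 75156 = \frac{225473}{3}$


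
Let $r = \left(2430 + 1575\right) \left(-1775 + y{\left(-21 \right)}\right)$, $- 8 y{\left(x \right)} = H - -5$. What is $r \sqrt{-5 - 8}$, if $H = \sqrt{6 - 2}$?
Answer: $- \frac{56899035 i \sqrt{13}}{8} \approx - 2.5644 \cdot 10^{7} i$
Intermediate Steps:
$H = 2$ ($H = \sqrt{4} = 2$)
$y{\left(x \right)} = - \frac{7}{8}$ ($y{\left(x \right)} = - \frac{2 - -5}{8} = - \frac{2 + 5}{8} = \left(- \frac{1}{8}\right) 7 = - \frac{7}{8}$)
$r = - \frac{56899035}{8}$ ($r = \left(2430 + 1575\right) \left(-1775 - \frac{7}{8}\right) = 4005 \left(- \frac{14207}{8}\right) = - \frac{56899035}{8} \approx -7.1124 \cdot 10^{6}$)
$r \sqrt{-5 - 8} = - \frac{56899035 \sqrt{-5 - 8}}{8} = - \frac{56899035 \sqrt{-13}}{8} = - \frac{56899035 i \sqrt{13}}{8}$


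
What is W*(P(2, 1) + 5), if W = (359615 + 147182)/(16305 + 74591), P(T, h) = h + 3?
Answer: 4561173/90896 ≈ 50.180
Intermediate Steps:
P(T, h) = 3 + h
W = 506797/90896 ≈ 5.5756
W*(P(2, 1) + 5) = 506797*((3 + 1) + 5)/90896 = 506797*(4 + 5)/90896 = (506797/90896)*9 = 4561173/90896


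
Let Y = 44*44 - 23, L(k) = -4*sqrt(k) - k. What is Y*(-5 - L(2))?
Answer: -5739 + 7652*sqrt(2) ≈ 5082.6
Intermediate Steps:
L(k) = -k - 4*sqrt(k)
Y = 1913 (Y = 1936 - 23 = 1913)
Y*(-5 - L(2)) = 1913*(-5 - (-1*2 - 4*sqrt(2))) = 1913*(-5 - (-2 - 4*sqrt(2))) = 1913*(-5 + (2 + 4*sqrt(2))) = 1913*(-3 + 4*sqrt(2)) = -5739 + 7652*sqrt(2)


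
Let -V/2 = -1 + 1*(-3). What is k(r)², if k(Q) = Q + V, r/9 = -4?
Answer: 784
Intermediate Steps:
r = -36 (r = 9*(-4) = -36)
V = 8 (V = -2*(-1 + 1*(-3)) = -2*(-1 - 3) = -2*(-4) = 8)
k(Q) = 8 + Q (k(Q) = Q + 8 = 8 + Q)
k(r)² = (8 - 36)² = (-28)² = 784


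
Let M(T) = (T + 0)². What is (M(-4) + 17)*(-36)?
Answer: -1188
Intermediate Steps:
M(T) = T²
(M(-4) + 17)*(-36) = ((-4)² + 17)*(-36) = (16 + 17)*(-36) = 33*(-36) = -1188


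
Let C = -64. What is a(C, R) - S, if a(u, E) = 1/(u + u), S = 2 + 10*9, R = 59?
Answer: -11777/128 ≈ -92.008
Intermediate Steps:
S = 92 (S = 2 + 90 = 92)
a(u, E) = 1/(2*u)
a(C, R) - S = (½)/(-64) - 1*92 = (½)*(-1/64) - 92 = -1/128 - 92 = -11777/128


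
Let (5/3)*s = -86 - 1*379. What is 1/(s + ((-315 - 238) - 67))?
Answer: -1/899 ≈ -0.0011123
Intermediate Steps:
s = -279 (s = 3*(-86 - 1*379)/5 = 3*(-86 - 379)/5 = (3/5)*(-465) = -279)
1/(s + ((-315 - 238) - 67)) = 1/(-279 + ((-315 - 238) - 67)) = 1/(-279 + (-553 - 67)) = 1/(-279 - 620) = 1/(-899) = -1/899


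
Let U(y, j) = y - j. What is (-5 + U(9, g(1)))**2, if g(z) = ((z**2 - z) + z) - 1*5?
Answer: 64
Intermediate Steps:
g(z) = -5 + z**2 (g(z) = z**2 - 5 = -5 + z**2)
(-5 + U(9, g(1)))**2 = (-5 + (9 - (-5 + 1**2)))**2 = (-5 + (9 - (-5 + 1)))**2 = (-5 + (9 - 1*(-4)))**2 = (-5 + (9 + 4))**2 = (-5 + 13)**2 = 8**2 = 64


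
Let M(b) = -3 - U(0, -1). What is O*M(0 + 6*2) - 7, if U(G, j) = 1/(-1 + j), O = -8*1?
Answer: 13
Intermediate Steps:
O = -8
M(b) = -5/2 (M(b) = -3 - 1/(-1 - 1) = -3 - 1/(-2) = -3 - 1*(-½) = -3 + ½ = -5/2)
O*M(0 + 6*2) - 7 = -8*(-5/2) - 7 = 20 - 7 = 13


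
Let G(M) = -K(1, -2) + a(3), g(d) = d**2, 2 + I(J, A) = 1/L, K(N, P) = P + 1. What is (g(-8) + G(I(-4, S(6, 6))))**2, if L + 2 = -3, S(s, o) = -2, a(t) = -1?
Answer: 4096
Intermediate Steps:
K(N, P) = 1 + P
L = -5 (L = -2 - 3 = -5)
I(J, A) = -11/5 (I(J, A) = -2 + 1/(-5) = -2 - 1/5 = -11/5)
G(M) = 0 (G(M) = -(1 - 2) - 1 = -1*(-1) - 1 = 1 - 1 = 0)
(g(-8) + G(I(-4, S(6, 6))))**2 = ((-8)**2 + 0)**2 = (64 + 0)**2 = 64**2 = 4096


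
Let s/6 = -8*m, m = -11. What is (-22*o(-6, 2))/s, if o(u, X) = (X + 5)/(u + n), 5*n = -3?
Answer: 35/792 ≈ 0.044192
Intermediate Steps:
n = -⅗ (n = (⅕)*(-3) = -⅗ ≈ -0.60000)
o(u, X) = (5 + X)/(-⅗ + u) (o(u, X) = (X + 5)/(u - ⅗) = (5 + X)/(-⅗ + u))
s = 528 (s = 6*(-8*(-11)) = 6*88 = 528)
(-22*o(-6, 2))/s = -110*(5 + 2)/(-3 + 5*(-6))/528 = -110*7/(-3 - 30)*(1/528) = -110*7/(-33)*(1/528) = -110*(-1)*7/33*(1/528) = -22*(-35/33)*(1/528) = (70/3)*(1/528) = 35/792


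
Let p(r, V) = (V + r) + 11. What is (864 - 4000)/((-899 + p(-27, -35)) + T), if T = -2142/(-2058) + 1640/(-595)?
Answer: 2612288/792779 ≈ 3.2951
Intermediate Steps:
p(r, V) = 11 + V + r
T = -1429/833 (T = -2142*(-1/2058) + 1640*(-1/595) = 51/49 - 328/119 = -1429/833 ≈ -1.7155)
(864 - 4000)/((-899 + p(-27, -35)) + T) = (864 - 4000)/((-899 + (11 - 35 - 27)) - 1429/833) = -3136/((-899 - 51) - 1429/833) = -3136/(-950 - 1429/833) = -3136/(-792779/833) = -3136*(-833/792779) = 2612288/792779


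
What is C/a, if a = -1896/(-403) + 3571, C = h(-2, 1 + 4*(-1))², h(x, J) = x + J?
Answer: 10075/1441009 ≈ 0.0069916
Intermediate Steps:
h(x, J) = J + x
C = 25 (C = ((1 + 4*(-1)) - 2)² = ((1 - 4) - 2)² = (-3 - 2)² = (-5)² = 25)
a = 1441009/403 (a = -1896*(-1/403) + 3571 = 1896/403 + 3571 = 1441009/403 ≈ 3575.7)
C/a = 25/(1441009/403) = 25*(403/1441009) = 10075/1441009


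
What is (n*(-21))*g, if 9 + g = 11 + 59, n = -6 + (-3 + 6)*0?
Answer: 7686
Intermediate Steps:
n = -6 (n = -6 + 3*0 = -6 + 0 = -6)
g = 61 (g = -9 + (11 + 59) = -9 + 70 = 61)
(n*(-21))*g = -6*(-21)*61 = 126*61 = 7686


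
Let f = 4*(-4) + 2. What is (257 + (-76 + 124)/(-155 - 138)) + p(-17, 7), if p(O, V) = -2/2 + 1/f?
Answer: 1049147/4102 ≈ 255.76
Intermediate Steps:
f = -14 (f = -16 + 2 = -14)
p(O, V) = -15/14 (p(O, V) = -2/2 + 1/(-14) = -2*½ + 1*(-1/14) = -1 - 1/14 = -15/14)
(257 + (-76 + 124)/(-155 - 138)) + p(-17, 7) = (257 + (-76 + 124)/(-155 - 138)) - 15/14 = (257 + 48/(-293)) - 15/14 = (257 + 48*(-1/293)) - 15/14 = (257 - 48/293) - 15/14 = 75253/293 - 15/14 = 1049147/4102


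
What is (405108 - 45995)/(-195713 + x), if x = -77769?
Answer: -359113/273482 ≈ -1.3131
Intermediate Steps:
(405108 - 45995)/(-195713 + x) = (405108 - 45995)/(-195713 - 77769) = 359113/(-273482) = 359113*(-1/273482) = -359113/273482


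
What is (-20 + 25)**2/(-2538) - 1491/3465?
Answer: -61441/139590 ≈ -0.44015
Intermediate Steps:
(-20 + 25)**2/(-2538) - 1491/3465 = 5**2*(-1/2538) - 1491*1/3465 = 25*(-1/2538) - 71/165 = -25/2538 - 71/165 = -61441/139590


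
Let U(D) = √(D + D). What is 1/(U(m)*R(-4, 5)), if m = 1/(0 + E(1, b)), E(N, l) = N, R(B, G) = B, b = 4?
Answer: -√2/8 ≈ -0.17678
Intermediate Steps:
m = 1 (m = 1/(0 + 1) = 1/1 = 1)
U(D) = √2*√D (U(D) = √(2*D) = √2*√D)
1/(U(m)*R(-4, 5)) = 1/((√2*√1)*(-4)) = 1/((√2*1)*(-4)) = 1/(√2*(-4)) = 1/(-4*√2) = -√2/8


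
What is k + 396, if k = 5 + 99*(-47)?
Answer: -4252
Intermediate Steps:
k = -4648 (k = 5 - 4653 = -4648)
k + 396 = -4648 + 396 = -4252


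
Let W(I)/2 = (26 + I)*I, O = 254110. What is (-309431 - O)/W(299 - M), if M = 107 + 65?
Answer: -187847/12954 ≈ -14.501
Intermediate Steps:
M = 172
W(I) = 2*I*(26 + I) (W(I) = 2*((26 + I)*I) = 2*(I*(26 + I)) = 2*I*(26 + I))
(-309431 - O)/W(299 - M) = (-309431 - 1*254110)/((2*(299 - 1*172)*(26 + (299 - 1*172)))) = (-309431 - 254110)/((2*(299 - 172)*(26 + (299 - 172)))) = -563541*1/(254*(26 + 127)) = -563541/(2*127*153) = -563541/38862 = -563541*1/38862 = -187847/12954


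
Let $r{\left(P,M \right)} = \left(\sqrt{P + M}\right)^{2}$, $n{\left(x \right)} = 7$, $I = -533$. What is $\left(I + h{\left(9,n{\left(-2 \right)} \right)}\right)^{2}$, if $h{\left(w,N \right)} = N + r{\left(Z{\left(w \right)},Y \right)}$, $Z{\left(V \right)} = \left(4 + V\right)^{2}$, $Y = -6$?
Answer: $131769$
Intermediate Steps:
$r{\left(P,M \right)} = M + P$ ($r{\left(P,M \right)} = \left(\sqrt{M + P}\right)^{2} = M + P$)
$h{\left(w,N \right)} = -6 + N + \left(4 + w\right)^{2}$ ($h{\left(w,N \right)} = N + \left(-6 + \left(4 + w\right)^{2}\right) = -6 + N + \left(4 + w\right)^{2}$)
$\left(I + h{\left(9,n{\left(-2 \right)} \right)}\right)^{2} = \left(-533 + \left(-6 + 7 + \left(4 + 9\right)^{2}\right)\right)^{2} = \left(-533 + \left(-6 + 7 + 13^{2}\right)\right)^{2} = \left(-533 + \left(-6 + 7 + 169\right)\right)^{2} = \left(-533 + 170\right)^{2} = \left(-363\right)^{2} = 131769$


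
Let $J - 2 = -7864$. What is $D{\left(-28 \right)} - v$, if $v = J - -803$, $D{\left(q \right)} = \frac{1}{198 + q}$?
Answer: $\frac{1200031}{170} \approx 7059.0$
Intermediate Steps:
$J = -7862$ ($J = 2 - 7864 = -7862$)
$v = -7059$ ($v = -7862 - -803 = -7862 + 803 = -7059$)
$D{\left(-28 \right)} - v = \frac{1}{198 - 28} - -7059 = \frac{1}{170} + 7059 = \frac{1200031}{170}$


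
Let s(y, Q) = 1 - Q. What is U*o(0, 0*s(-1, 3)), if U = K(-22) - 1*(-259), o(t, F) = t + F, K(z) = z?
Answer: 0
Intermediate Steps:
o(t, F) = F + t
U = 237 (U = -22 - 1*(-259) = -22 + 259 = 237)
U*o(0, 0*s(-1, 3)) = 237*(0*(1 - 1*3) + 0) = 237*(0*(1 - 3) + 0) = 237*(0*(-2) + 0) = 237*(0 + 0) = 237*0 = 0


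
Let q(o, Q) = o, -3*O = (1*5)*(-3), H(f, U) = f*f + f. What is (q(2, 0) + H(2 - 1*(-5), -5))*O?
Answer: 290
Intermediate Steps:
H(f, U) = f + f² (H(f, U) = f² + f = f + f²)
O = 5 (O = -1*5*(-3)/3 = -5*(-3)/3 = -⅓*(-15) = 5)
(q(2, 0) + H(2 - 1*(-5), -5))*O = (2 + (2 - 1*(-5))*(1 + (2 - 1*(-5))))*5 = (2 + (2 + 5)*(1 + (2 + 5)))*5 = (2 + 7*(1 + 7))*5 = (2 + 7*8)*5 = (2 + 56)*5 = 58*5 = 290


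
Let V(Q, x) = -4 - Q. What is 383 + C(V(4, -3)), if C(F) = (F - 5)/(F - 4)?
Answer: 4609/12 ≈ 384.08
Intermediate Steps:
C(F) = (-5 + F)/(-4 + F)
383 + C(V(4, -3)) = 383 + (-5 + (-4 - 1*4))/(-4 + (-4 - 1*4)) = 383 + (-5 + (-4 - 4))/(-4 + (-4 - 4)) = 383 + (-5 - 8)/(-4 - 8) = 383 - 13/(-12) = 383 - 1/12*(-13) = 383 + 13/12 = 4609/12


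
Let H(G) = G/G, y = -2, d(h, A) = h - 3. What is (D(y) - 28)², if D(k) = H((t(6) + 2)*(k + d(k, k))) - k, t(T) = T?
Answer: 625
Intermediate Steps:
d(h, A) = -3 + h
H(G) = 1
D(k) = 1 - k
(D(y) - 28)² = ((1 - 1*(-2)) - 28)² = ((1 + 2) - 28)² = (3 - 28)² = (-25)² = 625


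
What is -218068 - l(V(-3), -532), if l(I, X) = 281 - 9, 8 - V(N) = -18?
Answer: -218340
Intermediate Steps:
V(N) = 26 (V(N) = 8 - 1*(-18) = 8 + 18 = 26)
l(I, X) = 272
-218068 - l(V(-3), -532) = -218068 - 1*272 = -218068 - 272 = -218340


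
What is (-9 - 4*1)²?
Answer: 169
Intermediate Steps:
(-9 - 4*1)² = (-9 - 4)² = (-13)² = 169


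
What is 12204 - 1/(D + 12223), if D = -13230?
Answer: 12289429/1007 ≈ 12204.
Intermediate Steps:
12204 - 1/(D + 12223) = 12204 - 1/(-13230 + 12223) = 12204 - 1/(-1007) = 12204 - 1*(-1/1007) = 12204 + 1/1007 = 12289429/1007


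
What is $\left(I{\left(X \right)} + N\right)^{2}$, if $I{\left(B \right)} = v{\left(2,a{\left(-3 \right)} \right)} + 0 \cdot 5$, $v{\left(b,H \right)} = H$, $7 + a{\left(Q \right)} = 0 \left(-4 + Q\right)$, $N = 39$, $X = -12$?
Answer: $1024$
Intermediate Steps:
$a{\left(Q \right)} = -7$ ($a{\left(Q \right)} = -7 + 0 \left(-4 + Q\right) = -7 + 0 = -7$)
$I{\left(B \right)} = -7$ ($I{\left(B \right)} = -7 + 0 \cdot 5 = -7 + 0 = -7$)
$\left(I{\left(X \right)} + N\right)^{2} = \left(-7 + 39\right)^{2} = 32^{2} = 1024$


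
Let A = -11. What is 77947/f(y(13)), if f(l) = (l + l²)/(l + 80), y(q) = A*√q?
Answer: 6157813/1572 - 116374871*√13/224796 ≈ 2050.6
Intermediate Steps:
y(q) = -11*√q
f(l) = (l + l²)/(80 + l)
77947/f(y(13)) = 77947/(((-11*√13)*(1 - 11*√13)/(80 - 11*√13))) = 77947/((-11*√13*(1 - 11*√13)/(80 - 11*√13))) = 77947*(-√13*(80 - 11*√13)/(143*(1 - 11*√13))) = -77947*√13*(80 - 11*√13)/(143*(1 - 11*√13))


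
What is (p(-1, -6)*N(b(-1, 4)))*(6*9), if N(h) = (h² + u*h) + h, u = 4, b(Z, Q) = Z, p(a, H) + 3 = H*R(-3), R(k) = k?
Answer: -3240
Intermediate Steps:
p(a, H) = -3 - 3*H (p(a, H) = -3 + H*(-3) = -3 - 3*H)
N(h) = h² + 5*h (N(h) = (h² + 4*h) + h = h² + 5*h)
(p(-1, -6)*N(b(-1, 4)))*(6*9) = ((-3 - 3*(-6))*(-(5 - 1)))*(6*9) = ((-3 + 18)*(-1*4))*54 = (15*(-4))*54 = -60*54 = -3240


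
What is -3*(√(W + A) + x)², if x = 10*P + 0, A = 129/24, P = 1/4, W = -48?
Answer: 873/8 - 15*I*√682/4 ≈ 109.13 - 97.932*I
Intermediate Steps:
P = ¼ (P = 1*(¼) = ¼ ≈ 0.25000)
A = 43/8 (A = 129*(1/24) = 43/8 ≈ 5.3750)
x = 5/2 (x = 10*(¼) + 0 = 5/2 + 0 = 5/2 ≈ 2.5000)
-3*(√(W + A) + x)² = -3*(√(-48 + 43/8) + 5/2)² = -3*(√(-341/8) + 5/2)² = -3*(I*√682/4 + 5/2)² = -3*(5/2 + I*√682/4)²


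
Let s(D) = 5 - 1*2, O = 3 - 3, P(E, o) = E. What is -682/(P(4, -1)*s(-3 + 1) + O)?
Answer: -341/6 ≈ -56.833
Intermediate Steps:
O = 0
s(D) = 3 (s(D) = 5 - 2 = 3)
-682/(P(4, -1)*s(-3 + 1) + O) = -682/(4*3 + 0) = -682/(12 + 0) = -682/12 = -682*1/12 = -341/6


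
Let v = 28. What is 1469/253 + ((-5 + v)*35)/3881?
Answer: 5904854/981893 ≈ 6.0137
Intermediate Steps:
1469/253 + ((-5 + v)*35)/3881 = 1469/253 + ((-5 + 28)*35)/3881 = 1469*(1/253) + (23*35)*(1/3881) = 1469/253 + 805*(1/3881) = 1469/253 + 805/3881 = 5904854/981893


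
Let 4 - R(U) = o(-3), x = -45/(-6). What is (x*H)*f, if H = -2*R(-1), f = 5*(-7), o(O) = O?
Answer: 3675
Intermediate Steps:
x = 15/2 (x = -45*(-⅙) = 15/2 ≈ 7.5000)
R(U) = 7 (R(U) = 4 - 1*(-3) = 4 + 3 = 7)
f = -35
H = -14 (H = -2*7 = -14)
(x*H)*f = ((15/2)*(-14))*(-35) = -105*(-35) = 3675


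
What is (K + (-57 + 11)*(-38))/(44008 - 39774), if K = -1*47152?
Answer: -22702/2117 ≈ -10.724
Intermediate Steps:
K = -47152
(K + (-57 + 11)*(-38))/(44008 - 39774) = (-47152 + (-57 + 11)*(-38))/(44008 - 39774) = (-47152 - 46*(-38))/4234 = (-47152 + 1748)*(1/4234) = -45404*1/4234 = -22702/2117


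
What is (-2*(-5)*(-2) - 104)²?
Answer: 15376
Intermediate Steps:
(-2*(-5)*(-2) - 104)² = (10*(-2) - 104)² = (-20 - 104)² = (-124)² = 15376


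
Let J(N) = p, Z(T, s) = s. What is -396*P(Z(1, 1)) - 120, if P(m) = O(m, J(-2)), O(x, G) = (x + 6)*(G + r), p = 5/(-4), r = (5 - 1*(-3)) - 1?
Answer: -16059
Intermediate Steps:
r = 7 (r = (5 + 3) - 1 = 8 - 1 = 7)
p = -5/4 (p = 5*(-¼) = -5/4 ≈ -1.2500)
J(N) = -5/4
O(x, G) = (6 + x)*(7 + G) (O(x, G) = (x + 6)*(G + 7) = (6 + x)*(7 + G))
P(m) = 69/2 + 23*m/4 (P(m) = 42 + 6*(-5/4) + 7*m - 5*m/4 = 42 - 15/2 + 7*m - 5*m/4 = 69/2 + 23*m/4)
-396*P(Z(1, 1)) - 120 = -396*(69/2 + (23/4)*1) - 120 = -396*(69/2 + 23/4) - 120 = -396*161/4 - 120 = -15939 - 120 = -16059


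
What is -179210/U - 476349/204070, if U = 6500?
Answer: -198338266/6632275 ≈ -29.905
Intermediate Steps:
-179210/U - 476349/204070 = -179210/6500 - 476349/204070 = -179210*1/6500 - 476349*1/204070 = -17921/650 - 476349/204070 = -198338266/6632275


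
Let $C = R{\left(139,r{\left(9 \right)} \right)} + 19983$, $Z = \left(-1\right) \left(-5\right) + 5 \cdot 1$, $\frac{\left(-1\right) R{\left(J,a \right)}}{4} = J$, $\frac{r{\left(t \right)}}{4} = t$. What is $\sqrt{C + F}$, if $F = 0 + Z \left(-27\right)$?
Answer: $\sqrt{19157} \approx 138.41$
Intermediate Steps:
$r{\left(t \right)} = 4 t$
$R{\left(J,a \right)} = - 4 J$
$Z = 10$ ($Z = 5 + 5 = 10$)
$C = 19427$ ($C = \left(-4\right) 139 + 19983 = -556 + 19983 = 19427$)
$F = -270$ ($F = 0 + 10 \left(-27\right) = 0 - 270 = -270$)
$\sqrt{C + F} = \sqrt{19427 - 270} = \sqrt{19157}$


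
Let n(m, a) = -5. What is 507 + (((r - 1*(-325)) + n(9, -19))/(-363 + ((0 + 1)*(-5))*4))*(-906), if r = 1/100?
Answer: 24205503/19150 ≈ 1264.0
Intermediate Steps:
r = 1/100 ≈ 0.010000
507 + (((r - 1*(-325)) + n(9, -19))/(-363 + ((0 + 1)*(-5))*4))*(-906) = 507 + (((1/100 - 1*(-325)) - 5)/(-363 + ((0 + 1)*(-5))*4))*(-906) = 507 + (((1/100 + 325) - 5)/(-363 + (1*(-5))*4))*(-906) = 507 + ((32501/100 - 5)/(-363 - 5*4))*(-906) = 507 + (32001/(100*(-363 - 20)))*(-906) = 507 + ((32001/100)/(-383))*(-906) = 507 + ((32001/100)*(-1/383))*(-906) = 507 - 32001/38300*(-906) = 507 + 14496453/19150 = 24205503/19150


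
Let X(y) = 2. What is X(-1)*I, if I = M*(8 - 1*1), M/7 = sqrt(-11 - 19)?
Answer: 98*I*sqrt(30) ≈ 536.77*I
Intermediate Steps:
M = 7*I*sqrt(30) (M = 7*sqrt(-11 - 19) = 7*sqrt(-30) = 7*(I*sqrt(30)) = 7*I*sqrt(30) ≈ 38.341*I)
I = 49*I*sqrt(30) (I = (7*I*sqrt(30))*(8 - 1*1) = (7*I*sqrt(30))*(8 - 1) = (7*I*sqrt(30))*7 = 49*I*sqrt(30) ≈ 268.38*I)
X(-1)*I = 2*(49*I*sqrt(30)) = 98*I*sqrt(30)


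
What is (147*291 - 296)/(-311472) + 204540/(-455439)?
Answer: -27685329013/47285498736 ≈ -0.58549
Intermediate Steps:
(147*291 - 296)/(-311472) + 204540/(-455439) = (42777 - 296)*(-1/311472) + 204540*(-1/455439) = 42481*(-1/311472) - 68180/151813 = -42481/311472 - 68180/151813 = -27685329013/47285498736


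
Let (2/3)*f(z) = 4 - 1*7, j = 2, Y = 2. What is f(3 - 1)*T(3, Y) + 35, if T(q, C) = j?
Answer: 26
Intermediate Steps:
f(z) = -9/2 (f(z) = 3*(4 - 1*7)/2 = 3*(4 - 7)/2 = (3/2)*(-3) = -9/2)
T(q, C) = 2
f(3 - 1)*T(3, Y) + 35 = -9/2*2 + 35 = -9 + 35 = 26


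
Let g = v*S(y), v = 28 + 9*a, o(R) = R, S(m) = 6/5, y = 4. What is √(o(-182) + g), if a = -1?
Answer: 2*I*√995/5 ≈ 12.617*I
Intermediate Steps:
S(m) = 6/5 (S(m) = 6*(⅕) = 6/5)
v = 19 (v = 28 + 9*(-1) = 28 - 9 = 19)
g = 114/5 (g = 19*(6/5) = 114/5 ≈ 22.800)
√(o(-182) + g) = √(-182 + 114/5) = √(-796/5) = 2*I*√995/5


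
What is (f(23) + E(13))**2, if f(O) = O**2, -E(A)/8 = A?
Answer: 180625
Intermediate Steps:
E(A) = -8*A
(f(23) + E(13))**2 = (23**2 - 8*13)**2 = (529 - 104)**2 = 425**2 = 180625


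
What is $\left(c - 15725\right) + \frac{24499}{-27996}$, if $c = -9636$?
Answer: $- \frac{710031055}{27996} \approx -25362.0$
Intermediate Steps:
$\left(c - 15725\right) + \frac{24499}{-27996} = \left(-9636 - 15725\right) + \frac{24499}{-27996} = -25361 + 24499 \left(- \frac{1}{27996}\right) = -25361 - \frac{24499}{27996} = - \frac{710031055}{27996}$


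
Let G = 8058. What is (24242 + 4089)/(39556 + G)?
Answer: 28331/47614 ≈ 0.59501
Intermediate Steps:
(24242 + 4089)/(39556 + G) = (24242 + 4089)/(39556 + 8058) = 28331/47614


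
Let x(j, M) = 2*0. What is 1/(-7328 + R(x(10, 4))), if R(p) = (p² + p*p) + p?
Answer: -1/7328 ≈ -0.00013646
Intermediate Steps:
x(j, M) = 0
R(p) = p + 2*p² (R(p) = (p² + p²) + p = 2*p² + p = p + 2*p²)
1/(-7328 + R(x(10, 4))) = 1/(-7328 + 0*(1 + 2*0)) = 1/(-7328 + 0*(1 + 0)) = 1/(-7328 + 0*1) = 1/(-7328 + 0) = 1/(-7328) = -1/7328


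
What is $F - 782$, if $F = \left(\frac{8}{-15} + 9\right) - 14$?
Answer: $- \frac{11813}{15} \approx -787.53$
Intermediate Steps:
$F = - \frac{83}{15}$ ($F = \left(8 \left(- \frac{1}{15}\right) + 9\right) - 14 = \left(- \frac{8}{15} + 9\right) - 14 = \frac{127}{15} - 14 = - \frac{83}{15} \approx -5.5333$)
$F - 782 = - \frac{83}{15} - 782 = - \frac{11813}{15}$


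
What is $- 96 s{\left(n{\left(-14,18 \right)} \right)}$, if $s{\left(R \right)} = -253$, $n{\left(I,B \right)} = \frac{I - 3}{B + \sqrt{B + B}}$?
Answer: $24288$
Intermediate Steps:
$n{\left(I,B \right)} = \frac{-3 + I}{B + \sqrt{2} \sqrt{B}}$ ($n{\left(I,B \right)} = \frac{-3 + I}{B + \sqrt{2 B}} = \frac{-3 + I}{B + \sqrt{2} \sqrt{B}}$)
$- 96 s{\left(n{\left(-14,18 \right)} \right)} = \left(-96\right) \left(-253\right) = 24288$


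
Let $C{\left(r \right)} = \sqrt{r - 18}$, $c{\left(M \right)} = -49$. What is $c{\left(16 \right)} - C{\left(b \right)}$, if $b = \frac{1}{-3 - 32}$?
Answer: $-49 - \frac{i \sqrt{22085}}{35} \approx -49.0 - 4.246 i$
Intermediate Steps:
$b = - \frac{1}{35}$ ($b = \frac{1}{-35} = - \frac{1}{35} \approx -0.028571$)
$C{\left(r \right)} = \sqrt{-18 + r}$
$c{\left(16 \right)} - C{\left(b \right)} = -49 - \sqrt{-18 - \frac{1}{35}} = -49 - \sqrt{- \frac{631}{35}} = -49 - \frac{i \sqrt{22085}}{35}$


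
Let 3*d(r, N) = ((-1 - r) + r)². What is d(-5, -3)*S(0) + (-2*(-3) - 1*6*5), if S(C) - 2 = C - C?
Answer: -70/3 ≈ -23.333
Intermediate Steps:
d(r, N) = ⅓ (d(r, N) = ((-1 - r) + r)²/3 = (⅓)*(-1)² = (⅓)*1 = ⅓)
S(C) = 2 (S(C) = 2 + (C - C) = 2 + 0 = 2)
d(-5, -3)*S(0) + (-2*(-3) - 1*6*5) = (⅓)*2 + (-2*(-3) - 1*6*5) = ⅔ + (6 - 6*5) = ⅔ + (6 - 30) = ⅔ - 24 = -70/3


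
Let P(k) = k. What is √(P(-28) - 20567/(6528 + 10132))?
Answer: I*√41398995/1190 ≈ 5.4069*I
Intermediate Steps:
√(P(-28) - 20567/(6528 + 10132)) = √(-28 - 20567/(6528 + 10132)) = √(-28 - 20567/16660) = √(-487047/16660) = I*√41398995/1190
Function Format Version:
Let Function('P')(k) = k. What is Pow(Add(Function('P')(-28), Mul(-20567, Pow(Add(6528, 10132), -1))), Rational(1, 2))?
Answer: Mul(Rational(1, 1190), I, Pow(41398995, Rational(1, 2))) ≈ Mul(5.4069, I)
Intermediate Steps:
Pow(Add(Function('P')(-28), Mul(-20567, Pow(Add(6528, 10132), -1))), Rational(1, 2)) = Pow(Add(-28, Mul(-20567, Pow(Add(6528, 10132), -1))), Rational(1, 2)) = Pow(Add(-28, Mul(-20567, Pow(16660, -1))), Rational(1, 2)) = Pow(Add(-28, Mul(-20567, Rational(1, 16660))), Rational(1, 2)) = Pow(Add(-28, Rational(-20567, 16660)), Rational(1, 2)) = Pow(Rational(-487047, 16660), Rational(1, 2)) = Mul(Rational(1, 1190), I, Pow(41398995, Rational(1, 2)))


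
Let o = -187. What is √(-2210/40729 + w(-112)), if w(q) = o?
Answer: I*√1836066453/3133 ≈ 13.677*I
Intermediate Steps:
w(q) = -187
√(-2210/40729 + w(-112)) = √(-2210/40729 - 187) = √(-2210*1/40729 - 187) = √(-170/3133 - 187) = √(-586041/3133) = I*√1836066453/3133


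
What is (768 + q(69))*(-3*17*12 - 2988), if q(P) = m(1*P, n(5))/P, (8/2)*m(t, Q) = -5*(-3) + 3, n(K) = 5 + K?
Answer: -63595800/23 ≈ -2.7650e+6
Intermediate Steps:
m(t, Q) = 9/2 (m(t, Q) = (-5*(-3) + 3)/4 = (15 + 3)/4 = (1/4)*18 = 9/2)
q(P) = 9/(2*P)
(768 + q(69))*(-3*17*12 - 2988) = (768 + (9/2)/69)*(-3*17*12 - 2988) = (768 + (9/2)*(1/69))*(-51*12 - 2988) = (768 + 3/46)*(-612 - 2988) = (35331/46)*(-3600) = -63595800/23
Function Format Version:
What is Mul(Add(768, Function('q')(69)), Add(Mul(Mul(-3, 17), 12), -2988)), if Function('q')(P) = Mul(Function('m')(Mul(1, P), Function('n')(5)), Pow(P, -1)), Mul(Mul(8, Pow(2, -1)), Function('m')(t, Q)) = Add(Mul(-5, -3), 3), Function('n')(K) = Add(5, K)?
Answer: Rational(-63595800, 23) ≈ -2.7650e+6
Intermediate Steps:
Function('m')(t, Q) = Rational(9, 2) (Function('m')(t, Q) = Mul(Rational(1, 4), Add(Mul(-5, -3), 3)) = Mul(Rational(1, 4), Add(15, 3)) = Mul(Rational(1, 4), 18) = Rational(9, 2))
Function('q')(P) = Mul(Rational(9, 2), Pow(P, -1))
Mul(Add(768, Function('q')(69)), Add(Mul(Mul(-3, 17), 12), -2988)) = Mul(Add(768, Mul(Rational(9, 2), Pow(69, -1))), Add(Mul(Mul(-3, 17), 12), -2988)) = Mul(Add(768, Mul(Rational(9, 2), Rational(1, 69))), Add(Mul(-51, 12), -2988)) = Mul(Add(768, Rational(3, 46)), Add(-612, -2988)) = Mul(Rational(35331, 46), -3600) = Rational(-63595800, 23)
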